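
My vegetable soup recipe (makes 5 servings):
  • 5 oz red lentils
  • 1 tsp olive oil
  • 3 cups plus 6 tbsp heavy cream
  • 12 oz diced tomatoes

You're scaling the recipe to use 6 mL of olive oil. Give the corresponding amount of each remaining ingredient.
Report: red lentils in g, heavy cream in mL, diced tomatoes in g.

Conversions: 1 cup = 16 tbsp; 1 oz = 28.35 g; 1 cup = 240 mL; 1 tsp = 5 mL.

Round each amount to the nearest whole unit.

red lentils: 170 g; heavy cream: 972 mL; diced tomatoes: 408 g

The original recipe has 5 mL of olive oil, so the scaling factor is 6 ÷ 5 = 6/5 = 1.2.
red lentils: 5 oz × 6/5 × 28.35 g/oz ≈ 170 g
heavy cream: (3 cup + 6 tbsp = 3.375 cup) × 6/5 × 240 mL/cup = 972 mL
diced tomatoes: 12 oz × 6/5 × 28.35 g/oz ≈ 408 g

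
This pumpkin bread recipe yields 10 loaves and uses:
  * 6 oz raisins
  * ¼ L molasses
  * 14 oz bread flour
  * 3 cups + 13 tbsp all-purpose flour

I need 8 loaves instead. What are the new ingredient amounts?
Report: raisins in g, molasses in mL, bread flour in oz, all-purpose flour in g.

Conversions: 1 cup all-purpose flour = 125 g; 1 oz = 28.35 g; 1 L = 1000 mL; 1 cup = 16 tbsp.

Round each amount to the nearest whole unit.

raisins: 136 g; molasses: 200 mL; bread flour: 11 oz; all-purpose flour: 381 g

Scaling factor: 8/10 = 4/5 = 0.8.
raisins: 6 oz × 4/5 × 28.35 g/oz ≈ 136 g
molasses: 0.25 L × 4/5 × 1000 mL/L = 200 mL
bread flour: 14 oz × 4/5 ≈ 11 oz
all-purpose flour: (3 cup + 13 tbsp = 3.8125 cup) × 4/5 × 125 g/cup ≈ 381 g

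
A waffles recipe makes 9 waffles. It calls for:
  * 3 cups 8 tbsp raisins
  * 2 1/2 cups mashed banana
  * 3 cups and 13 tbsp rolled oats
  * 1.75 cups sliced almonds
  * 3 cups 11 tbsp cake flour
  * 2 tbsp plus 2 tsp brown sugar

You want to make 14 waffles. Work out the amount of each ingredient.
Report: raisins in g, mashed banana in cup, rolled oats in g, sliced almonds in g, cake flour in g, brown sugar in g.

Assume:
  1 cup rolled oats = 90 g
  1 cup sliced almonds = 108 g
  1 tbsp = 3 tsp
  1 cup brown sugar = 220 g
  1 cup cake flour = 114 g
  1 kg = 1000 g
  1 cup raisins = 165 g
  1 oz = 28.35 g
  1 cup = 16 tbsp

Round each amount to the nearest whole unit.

Scaling factor: 14/9.
raisins: (3 cup + 8 tbsp = 3.5 cup) × 14/9 × 165 g/cup ≈ 898 g
mashed banana: 2.5 cup × 14/9 ≈ 4 cup
rolled oats: (3 cup + 13 tbsp = 3.8125 cup) × 14/9 × 90 g/cup ≈ 534 g
sliced almonds: 1.75 cup × 14/9 × 108 g/cup = 294 g
cake flour: (3 cup + 11 tbsp = 3.6875 cup) × 14/9 × 114 g/cup ≈ 654 g
brown sugar: (2 tbsp + 2 tsp = 8/3 tbsp) × 14/9 ÷ 16 tbsp/cup × 220 g/cup ≈ 57 g

raisins: 898 g; mashed banana: 4 cup; rolled oats: 534 g; sliced almonds: 294 g; cake flour: 654 g; brown sugar: 57 g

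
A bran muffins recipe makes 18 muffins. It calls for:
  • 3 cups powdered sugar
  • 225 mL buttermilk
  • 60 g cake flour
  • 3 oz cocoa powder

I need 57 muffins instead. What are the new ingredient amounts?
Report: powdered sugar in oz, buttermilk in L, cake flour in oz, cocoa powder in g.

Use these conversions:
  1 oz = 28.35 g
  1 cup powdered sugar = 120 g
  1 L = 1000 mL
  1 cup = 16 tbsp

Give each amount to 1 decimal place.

Scaling factor: 57/18 = 19/6.
powdered sugar: 3 cup × 19/6 × 120 g/cup ÷ 28.35 g/oz ≈ 40.2 oz
buttermilk: 225 mL × 19/6 ÷ 1000 mL/L ≈ 0.7 L
cake flour: 60 g × 19/6 ÷ 28.35 g/oz ≈ 6.7 oz
cocoa powder: 3 oz × 19/6 × 28.35 g/oz ≈ 269.3 g

powdered sugar: 40.2 oz; buttermilk: 0.7 L; cake flour: 6.7 oz; cocoa powder: 269.3 g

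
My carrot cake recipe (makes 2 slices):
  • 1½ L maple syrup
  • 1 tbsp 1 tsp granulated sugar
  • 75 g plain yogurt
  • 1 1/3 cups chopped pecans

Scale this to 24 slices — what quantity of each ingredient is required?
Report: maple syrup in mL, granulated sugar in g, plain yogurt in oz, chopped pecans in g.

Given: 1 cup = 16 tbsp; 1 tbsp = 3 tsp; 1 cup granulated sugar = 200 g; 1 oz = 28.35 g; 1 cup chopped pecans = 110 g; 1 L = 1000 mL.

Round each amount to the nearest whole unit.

maple syrup: 18000 mL; granulated sugar: 200 g; plain yogurt: 32 oz; chopped pecans: 1760 g

Scaling factor: 24/2 = 12.
maple syrup: 1.5 L × 12 × 1000 mL/L = 18000 mL
granulated sugar: (1 tbsp + 1 tsp = 4/3 tbsp) × 12 ÷ 16 tbsp/cup × 200 g/cup = 200 g
plain yogurt: 75 g × 12 ÷ 28.35 g/oz ≈ 32 oz
chopped pecans: 4/3 cup × 12 × 110 g/cup = 1760 g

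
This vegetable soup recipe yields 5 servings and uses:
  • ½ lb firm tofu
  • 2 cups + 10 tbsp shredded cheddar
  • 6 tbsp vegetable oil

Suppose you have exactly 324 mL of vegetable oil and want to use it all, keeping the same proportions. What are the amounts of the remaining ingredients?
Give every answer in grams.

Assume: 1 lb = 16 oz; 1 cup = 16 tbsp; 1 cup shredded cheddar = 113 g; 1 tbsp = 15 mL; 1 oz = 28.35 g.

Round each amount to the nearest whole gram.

The original recipe has 90 mL of vegetable oil, so the scaling factor is 324 ÷ 90 = 18/5 = 3.6.
firm tofu: 0.5 lb × 18/5 × 16 oz/lb × 28.35 g/oz ≈ 816 g
shredded cheddar: (2 cup + 10 tbsp = 2.625 cup) × 18/5 × 113 g/cup ≈ 1068 g

firm tofu: 816 g; shredded cheddar: 1068 g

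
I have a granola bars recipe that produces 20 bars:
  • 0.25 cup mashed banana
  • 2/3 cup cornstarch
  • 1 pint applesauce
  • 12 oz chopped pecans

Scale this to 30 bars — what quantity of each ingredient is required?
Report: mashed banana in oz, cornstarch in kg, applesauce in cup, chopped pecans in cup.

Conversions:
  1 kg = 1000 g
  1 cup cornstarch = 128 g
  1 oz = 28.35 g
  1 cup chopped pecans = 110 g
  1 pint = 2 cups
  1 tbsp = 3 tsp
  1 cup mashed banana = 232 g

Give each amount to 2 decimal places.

mashed banana: 3.07 oz; cornstarch: 0.13 kg; applesauce: 3.00 cup; chopped pecans: 4.64 cup

Scaling factor: 30/20 = 3/2 = 1.5.
mashed banana: 0.25 cup × 3/2 × 232 g/cup ÷ 28.35 g/oz ≈ 3.07 oz
cornstarch: 2/3 cup × 3/2 × 128 g/cup ÷ 1000 g/kg ≈ 0.13 kg
applesauce: 1 pint × 3/2 × 2 cup/pint = 3.00 cup
chopped pecans: 12 oz × 3/2 × 28.35 g/oz ÷ 110 g/cup ≈ 4.64 cup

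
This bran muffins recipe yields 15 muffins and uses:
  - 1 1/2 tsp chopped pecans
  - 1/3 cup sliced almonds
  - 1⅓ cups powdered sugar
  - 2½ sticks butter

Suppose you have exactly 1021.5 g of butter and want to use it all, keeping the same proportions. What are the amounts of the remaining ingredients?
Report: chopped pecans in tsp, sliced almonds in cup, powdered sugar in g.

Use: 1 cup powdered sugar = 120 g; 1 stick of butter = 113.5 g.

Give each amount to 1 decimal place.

chopped pecans: 5.4 tsp; sliced almonds: 1.2 cup; powdered sugar: 576.0 g

The original recipe has 283.75 g of butter, so the scaling factor is 1021.5 ÷ 283.75 = 18/5 = 3.6.
chopped pecans: 1.5 tsp × 18/5 = 5.4 tsp
sliced almonds: 1/3 cup × 18/5 = 1.2 cup
powdered sugar: 4/3 cup × 18/5 × 120 g/cup = 576.0 g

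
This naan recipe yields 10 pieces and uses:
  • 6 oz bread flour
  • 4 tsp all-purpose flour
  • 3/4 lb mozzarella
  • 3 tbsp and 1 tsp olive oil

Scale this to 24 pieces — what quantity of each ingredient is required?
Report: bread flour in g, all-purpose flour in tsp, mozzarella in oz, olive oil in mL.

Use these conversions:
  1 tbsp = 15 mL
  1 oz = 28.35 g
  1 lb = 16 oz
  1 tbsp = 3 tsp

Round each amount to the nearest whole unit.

Scaling factor: 24/10 = 12/5 = 2.4.
bread flour: 6 oz × 12/5 × 28.35 g/oz ≈ 408 g
all-purpose flour: 4 tsp × 12/5 ≈ 10 tsp
mozzarella: 0.75 lb × 12/5 × 16 oz/lb ≈ 29 oz
olive oil: (3 tbsp + 1 tsp = 10/3 tbsp) × 12/5 × 15 mL/tbsp = 120 mL

bread flour: 408 g; all-purpose flour: 10 tsp; mozzarella: 29 oz; olive oil: 120 mL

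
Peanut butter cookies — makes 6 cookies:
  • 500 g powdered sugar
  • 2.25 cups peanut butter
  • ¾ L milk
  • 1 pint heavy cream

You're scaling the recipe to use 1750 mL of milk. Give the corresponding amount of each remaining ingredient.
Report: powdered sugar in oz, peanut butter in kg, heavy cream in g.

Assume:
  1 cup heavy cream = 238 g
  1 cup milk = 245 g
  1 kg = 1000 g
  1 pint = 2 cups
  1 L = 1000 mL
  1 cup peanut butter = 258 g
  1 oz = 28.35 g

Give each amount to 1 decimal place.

The original recipe has 750 mL of milk, so the scaling factor is 1750 ÷ 750 = 7/3.
powdered sugar: 500 g × 7/3 ÷ 28.35 g/oz ≈ 41.2 oz
peanut butter: 2.25 cup × 7/3 × 258 g/cup ÷ 1000 g/kg ≈ 1.4 kg
heavy cream: 1 pint × 7/3 × 2 cup/pint × 238 g/cup ≈ 1110.7 g

powdered sugar: 41.2 oz; peanut butter: 1.4 kg; heavy cream: 1110.7 g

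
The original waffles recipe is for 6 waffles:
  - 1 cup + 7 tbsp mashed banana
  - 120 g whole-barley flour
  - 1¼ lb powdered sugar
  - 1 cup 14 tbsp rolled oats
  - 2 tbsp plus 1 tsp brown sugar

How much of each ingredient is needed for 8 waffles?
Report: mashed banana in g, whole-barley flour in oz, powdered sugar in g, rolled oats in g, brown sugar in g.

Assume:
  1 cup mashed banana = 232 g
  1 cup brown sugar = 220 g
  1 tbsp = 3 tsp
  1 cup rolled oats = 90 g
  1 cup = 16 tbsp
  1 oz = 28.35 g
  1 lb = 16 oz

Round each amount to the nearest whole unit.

Scaling factor: 8/6 = 4/3.
mashed banana: (1 cup + 7 tbsp = 1.4375 cup) × 4/3 × 232 g/cup ≈ 445 g
whole-barley flour: 120 g × 4/3 ÷ 28.35 g/oz ≈ 6 oz
powdered sugar: 1.25 lb × 4/3 × 16 oz/lb × 28.35 g/oz = 756 g
rolled oats: (1 cup + 14 tbsp = 1.875 cup) × 4/3 × 90 g/cup = 225 g
brown sugar: (2 tbsp + 1 tsp = 7/3 tbsp) × 4/3 ÷ 16 tbsp/cup × 220 g/cup ≈ 43 g

mashed banana: 445 g; whole-barley flour: 6 oz; powdered sugar: 756 g; rolled oats: 225 g; brown sugar: 43 g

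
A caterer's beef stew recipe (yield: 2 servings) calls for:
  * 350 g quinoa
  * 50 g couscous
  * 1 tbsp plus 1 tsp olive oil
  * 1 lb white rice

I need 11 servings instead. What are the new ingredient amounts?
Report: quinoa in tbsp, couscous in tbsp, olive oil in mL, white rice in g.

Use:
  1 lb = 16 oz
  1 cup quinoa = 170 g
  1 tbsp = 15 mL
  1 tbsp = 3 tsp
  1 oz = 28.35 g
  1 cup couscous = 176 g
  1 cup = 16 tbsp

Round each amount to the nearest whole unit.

quinoa: 181 tbsp; couscous: 25 tbsp; olive oil: 110 mL; white rice: 2495 g

Scaling factor: 11/2 = 5.5.
quinoa: 350 g × 11/2 ÷ 170 g/cup × 16 tbsp/cup ≈ 181 tbsp
couscous: 50 g × 11/2 ÷ 176 g/cup × 16 tbsp/cup = 25 tbsp
olive oil: (1 tbsp + 1 tsp = 4/3 tbsp) × 11/2 × 15 mL/tbsp = 110 mL
white rice: 1 lb × 11/2 × 16 oz/lb × 28.35 g/oz ≈ 2495 g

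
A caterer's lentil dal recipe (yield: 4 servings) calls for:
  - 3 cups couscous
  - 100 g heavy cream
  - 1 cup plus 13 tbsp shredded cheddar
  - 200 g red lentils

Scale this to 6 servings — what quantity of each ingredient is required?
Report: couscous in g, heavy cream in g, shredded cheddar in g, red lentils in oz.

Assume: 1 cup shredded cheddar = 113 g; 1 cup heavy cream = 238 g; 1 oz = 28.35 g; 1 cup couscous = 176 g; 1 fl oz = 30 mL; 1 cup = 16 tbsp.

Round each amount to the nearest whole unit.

couscous: 792 g; heavy cream: 150 g; shredded cheddar: 307 g; red lentils: 11 oz

Scaling factor: 6/4 = 3/2 = 1.5.
couscous: 3 cup × 3/2 × 176 g/cup = 792 g
heavy cream: 100 g × 3/2 = 150 g
shredded cheddar: (1 cup + 13 tbsp = 1.8125 cup) × 3/2 × 113 g/cup ≈ 307 g
red lentils: 200 g × 3/2 ÷ 28.35 g/oz ≈ 11 oz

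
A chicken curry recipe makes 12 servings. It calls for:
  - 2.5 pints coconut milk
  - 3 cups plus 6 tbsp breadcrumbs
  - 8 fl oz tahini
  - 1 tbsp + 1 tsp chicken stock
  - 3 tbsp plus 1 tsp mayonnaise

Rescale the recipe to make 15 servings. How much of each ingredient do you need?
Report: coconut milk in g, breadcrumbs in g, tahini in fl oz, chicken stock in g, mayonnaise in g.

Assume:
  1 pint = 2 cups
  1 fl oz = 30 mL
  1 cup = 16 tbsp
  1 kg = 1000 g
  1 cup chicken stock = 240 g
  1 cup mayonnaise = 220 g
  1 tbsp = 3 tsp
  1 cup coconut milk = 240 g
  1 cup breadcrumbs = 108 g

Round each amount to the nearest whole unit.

coconut milk: 1500 g; breadcrumbs: 456 g; tahini: 10 fl oz; chicken stock: 25 g; mayonnaise: 57 g

Scaling factor: 15/12 = 5/4 = 1.25.
coconut milk: 2.5 pint × 5/4 × 2 cup/pint × 240 g/cup = 1500 g
breadcrumbs: (3 cup + 6 tbsp = 3.375 cup) × 5/4 × 108 g/cup ≈ 456 g
tahini: 8 fl oz × 5/4 = 10 fl oz
chicken stock: (1 tbsp + 1 tsp = 4/3 tbsp) × 5/4 ÷ 16 tbsp/cup × 240 g/cup = 25 g
mayonnaise: (3 tbsp + 1 tsp = 10/3 tbsp) × 5/4 ÷ 16 tbsp/cup × 220 g/cup ≈ 57 g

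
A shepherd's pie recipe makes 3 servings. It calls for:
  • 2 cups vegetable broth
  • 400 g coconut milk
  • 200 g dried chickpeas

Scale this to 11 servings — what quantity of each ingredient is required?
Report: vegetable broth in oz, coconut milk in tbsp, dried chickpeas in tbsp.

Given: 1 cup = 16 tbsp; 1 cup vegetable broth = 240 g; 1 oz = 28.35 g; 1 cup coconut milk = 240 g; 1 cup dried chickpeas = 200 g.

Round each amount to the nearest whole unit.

vegetable broth: 62 oz; coconut milk: 98 tbsp; dried chickpeas: 59 tbsp

Scaling factor: 11/3.
vegetable broth: 2 cup × 11/3 × 240 g/cup ÷ 28.35 g/oz ≈ 62 oz
coconut milk: 400 g × 11/3 ÷ 240 g/cup × 16 tbsp/cup ≈ 98 tbsp
dried chickpeas: 200 g × 11/3 ÷ 200 g/cup × 16 tbsp/cup ≈ 59 tbsp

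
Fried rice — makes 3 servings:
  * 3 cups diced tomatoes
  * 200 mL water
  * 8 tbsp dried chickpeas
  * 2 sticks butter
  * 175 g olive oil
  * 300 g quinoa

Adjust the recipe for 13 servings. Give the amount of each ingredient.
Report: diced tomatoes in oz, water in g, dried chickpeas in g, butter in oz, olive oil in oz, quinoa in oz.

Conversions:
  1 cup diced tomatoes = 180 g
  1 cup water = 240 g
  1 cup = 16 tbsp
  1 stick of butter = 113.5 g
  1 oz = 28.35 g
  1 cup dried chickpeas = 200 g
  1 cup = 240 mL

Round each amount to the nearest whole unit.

diced tomatoes: 83 oz; water: 867 g; dried chickpeas: 433 g; butter: 35 oz; olive oil: 27 oz; quinoa: 46 oz

Scaling factor: 13/3.
diced tomatoes: 3 cup × 13/3 × 180 g/cup ÷ 28.35 g/oz ≈ 83 oz
water: 200 mL × 13/3 ÷ 240 mL/cup × 240 g/cup ≈ 867 g
dried chickpeas: 8 tbsp × 13/3 ÷ 16 tbsp/cup × 200 g/cup ≈ 433 g
butter: 2 stick × 13/3 × 113.5 g/stick ÷ 28.35 g/oz ≈ 35 oz
olive oil: 175 g × 13/3 ÷ 28.35 g/oz ≈ 27 oz
quinoa: 300 g × 13/3 ÷ 28.35 g/oz ≈ 46 oz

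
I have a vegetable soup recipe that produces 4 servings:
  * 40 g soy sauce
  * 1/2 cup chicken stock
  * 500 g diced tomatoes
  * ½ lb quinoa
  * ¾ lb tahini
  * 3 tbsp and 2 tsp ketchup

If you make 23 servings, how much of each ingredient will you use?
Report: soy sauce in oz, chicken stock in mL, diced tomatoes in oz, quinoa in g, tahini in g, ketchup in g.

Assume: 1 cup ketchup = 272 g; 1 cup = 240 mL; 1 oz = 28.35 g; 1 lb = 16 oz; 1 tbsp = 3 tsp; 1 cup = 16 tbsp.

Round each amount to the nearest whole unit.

soy sauce: 8 oz; chicken stock: 690 mL; diced tomatoes: 101 oz; quinoa: 1304 g; tahini: 1956 g; ketchup: 358 g

Scaling factor: 23/4 = 5.75.
soy sauce: 40 g × 23/4 ÷ 28.35 g/oz ≈ 8 oz
chicken stock: 0.5 cup × 23/4 × 240 mL/cup = 690 mL
diced tomatoes: 500 g × 23/4 ÷ 28.35 g/oz ≈ 101 oz
quinoa: 0.5 lb × 23/4 × 16 oz/lb × 28.35 g/oz ≈ 1304 g
tahini: 0.75 lb × 23/4 × 16 oz/lb × 28.35 g/oz ≈ 1956 g
ketchup: (3 tbsp + 2 tsp = 11/3 tbsp) × 23/4 ÷ 16 tbsp/cup × 272 g/cup ≈ 358 g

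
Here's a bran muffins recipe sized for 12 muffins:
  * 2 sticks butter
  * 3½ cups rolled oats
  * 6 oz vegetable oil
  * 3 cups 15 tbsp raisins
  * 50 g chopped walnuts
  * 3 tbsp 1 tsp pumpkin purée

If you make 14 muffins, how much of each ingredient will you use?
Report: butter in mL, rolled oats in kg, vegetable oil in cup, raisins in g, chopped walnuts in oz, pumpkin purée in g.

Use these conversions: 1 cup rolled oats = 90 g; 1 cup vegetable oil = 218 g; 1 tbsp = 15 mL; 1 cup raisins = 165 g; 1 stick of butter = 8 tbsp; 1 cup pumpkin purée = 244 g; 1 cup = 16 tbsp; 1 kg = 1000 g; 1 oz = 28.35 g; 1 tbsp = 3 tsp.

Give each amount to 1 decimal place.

Scaling factor: 14/12 = 7/6.
butter: 2 stick × 7/6 × 8 tbsp/stick × 15 mL/tbsp = 280.0 mL
rolled oats: 3.5 cup × 7/6 × 90 g/cup ÷ 1000 g/kg ≈ 0.4 kg
vegetable oil: 6 oz × 7/6 × 28.35 g/oz ÷ 218 g/cup ≈ 0.9 cup
raisins: (3 cup + 15 tbsp = 3.9375 cup) × 7/6 × 165 g/cup ≈ 758.0 g
chopped walnuts: 50 g × 7/6 ÷ 28.35 g/oz ≈ 2.1 oz
pumpkin purée: (3 tbsp + 1 tsp = 10/3 tbsp) × 7/6 ÷ 16 tbsp/cup × 244 g/cup ≈ 59.3 g

butter: 280.0 mL; rolled oats: 0.4 kg; vegetable oil: 0.9 cup; raisins: 758.0 g; chopped walnuts: 2.1 oz; pumpkin purée: 59.3 g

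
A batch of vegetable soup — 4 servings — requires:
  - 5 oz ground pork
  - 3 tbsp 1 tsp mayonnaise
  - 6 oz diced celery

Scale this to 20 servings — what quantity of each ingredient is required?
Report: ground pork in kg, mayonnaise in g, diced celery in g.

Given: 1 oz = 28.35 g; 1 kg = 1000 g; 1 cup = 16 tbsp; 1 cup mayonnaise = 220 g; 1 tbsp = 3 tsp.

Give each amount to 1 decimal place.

Scaling factor: 20/4 = 5.
ground pork: 5 oz × 5 × 28.35 g/oz ÷ 1000 g/kg ≈ 0.7 kg
mayonnaise: (3 tbsp + 1 tsp = 10/3 tbsp) × 5 ÷ 16 tbsp/cup × 220 g/cup ≈ 229.2 g
diced celery: 6 oz × 5 × 28.35 g/oz = 850.5 g

ground pork: 0.7 kg; mayonnaise: 229.2 g; diced celery: 850.5 g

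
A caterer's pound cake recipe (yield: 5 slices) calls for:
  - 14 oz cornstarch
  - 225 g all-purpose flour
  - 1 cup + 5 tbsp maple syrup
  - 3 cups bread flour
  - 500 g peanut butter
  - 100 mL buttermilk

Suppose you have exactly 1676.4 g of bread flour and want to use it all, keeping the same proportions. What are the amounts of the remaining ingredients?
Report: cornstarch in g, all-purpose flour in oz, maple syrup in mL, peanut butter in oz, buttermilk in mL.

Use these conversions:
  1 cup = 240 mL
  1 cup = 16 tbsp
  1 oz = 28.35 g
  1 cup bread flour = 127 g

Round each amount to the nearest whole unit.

The original recipe has 381 g of bread flour, so the scaling factor is 1676.4 ÷ 381 = 22/5 = 4.4.
cornstarch: 14 oz × 22/5 × 28.35 g/oz ≈ 1746 g
all-purpose flour: 225 g × 22/5 ÷ 28.35 g/oz ≈ 35 oz
maple syrup: (1 cup + 5 tbsp = 1.3125 cup) × 22/5 × 240 mL/cup = 1386 mL
peanut butter: 500 g × 22/5 ÷ 28.35 g/oz ≈ 78 oz
buttermilk: 100 mL × 22/5 = 440 mL

cornstarch: 1746 g; all-purpose flour: 35 oz; maple syrup: 1386 mL; peanut butter: 78 oz; buttermilk: 440 mL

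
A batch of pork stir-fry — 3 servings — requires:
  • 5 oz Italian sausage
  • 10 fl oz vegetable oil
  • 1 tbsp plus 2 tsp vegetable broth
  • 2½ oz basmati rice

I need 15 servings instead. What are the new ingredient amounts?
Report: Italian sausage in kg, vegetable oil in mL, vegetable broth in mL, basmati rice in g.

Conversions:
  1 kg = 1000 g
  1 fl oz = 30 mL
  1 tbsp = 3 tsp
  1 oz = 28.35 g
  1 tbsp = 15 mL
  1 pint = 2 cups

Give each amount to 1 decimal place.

Italian sausage: 0.7 kg; vegetable oil: 1500.0 mL; vegetable broth: 125.0 mL; basmati rice: 354.4 g

Scaling factor: 15/3 = 5.
Italian sausage: 5 oz × 5 × 28.35 g/oz ÷ 1000 g/kg ≈ 0.7 kg
vegetable oil: 10 fl oz × 5 × 30 mL/fl oz = 1500.0 mL
vegetable broth: (1 tbsp + 2 tsp = 5/3 tbsp) × 5 × 15 mL/tbsp = 125.0 mL
basmati rice: 2.5 oz × 5 × 28.35 g/oz ≈ 354.4 g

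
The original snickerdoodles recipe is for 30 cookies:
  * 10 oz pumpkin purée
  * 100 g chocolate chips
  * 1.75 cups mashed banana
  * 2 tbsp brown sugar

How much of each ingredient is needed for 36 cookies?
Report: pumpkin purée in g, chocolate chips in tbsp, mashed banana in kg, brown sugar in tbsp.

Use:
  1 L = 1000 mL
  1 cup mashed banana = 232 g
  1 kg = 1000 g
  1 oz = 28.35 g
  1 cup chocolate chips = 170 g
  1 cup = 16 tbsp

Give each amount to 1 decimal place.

Scaling factor: 36/30 = 6/5 = 1.2.
pumpkin purée: 10 oz × 6/5 × 28.35 g/oz = 340.2 g
chocolate chips: 100 g × 6/5 ÷ 170 g/cup × 16 tbsp/cup ≈ 11.3 tbsp
mashed banana: 1.75 cup × 6/5 × 232 g/cup ÷ 1000 g/kg ≈ 0.5 kg
brown sugar: 2 tbsp × 6/5 = 2.4 tbsp

pumpkin purée: 340.2 g; chocolate chips: 11.3 tbsp; mashed banana: 0.5 kg; brown sugar: 2.4 tbsp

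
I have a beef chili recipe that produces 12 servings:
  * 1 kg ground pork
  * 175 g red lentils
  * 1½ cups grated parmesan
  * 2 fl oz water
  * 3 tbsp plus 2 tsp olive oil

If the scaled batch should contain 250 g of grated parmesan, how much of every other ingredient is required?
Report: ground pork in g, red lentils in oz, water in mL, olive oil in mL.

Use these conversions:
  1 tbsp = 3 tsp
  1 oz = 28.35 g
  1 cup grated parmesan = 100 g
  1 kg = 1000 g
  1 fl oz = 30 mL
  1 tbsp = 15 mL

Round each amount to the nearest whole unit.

The original recipe has 150 g of grated parmesan, so the scaling factor is 250 ÷ 150 = 5/3.
ground pork: 1 kg × 5/3 × 1000 g/kg ≈ 1667 g
red lentils: 175 g × 5/3 ÷ 28.35 g/oz ≈ 10 oz
water: 2 fl oz × 5/3 × 30 mL/fl oz = 100 mL
olive oil: (3 tbsp + 2 tsp = 11/3 tbsp) × 5/3 × 15 mL/tbsp ≈ 92 mL

ground pork: 1667 g; red lentils: 10 oz; water: 100 mL; olive oil: 92 mL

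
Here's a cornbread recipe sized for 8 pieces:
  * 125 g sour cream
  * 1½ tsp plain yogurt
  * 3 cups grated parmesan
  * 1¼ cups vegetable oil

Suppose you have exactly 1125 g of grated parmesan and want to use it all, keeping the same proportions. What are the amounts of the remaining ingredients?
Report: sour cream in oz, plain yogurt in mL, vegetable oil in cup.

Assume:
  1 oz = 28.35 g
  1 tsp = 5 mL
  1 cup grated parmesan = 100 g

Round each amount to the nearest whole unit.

The original recipe has 300 g of grated parmesan, so the scaling factor is 1125 ÷ 300 = 15/4 = 3.75.
sour cream: 125 g × 15/4 ÷ 28.35 g/oz ≈ 17 oz
plain yogurt: 1.5 tsp × 15/4 × 5 mL/tsp ≈ 28 mL
vegetable oil: 1.25 cup × 15/4 ≈ 5 cup

sour cream: 17 oz; plain yogurt: 28 mL; vegetable oil: 5 cup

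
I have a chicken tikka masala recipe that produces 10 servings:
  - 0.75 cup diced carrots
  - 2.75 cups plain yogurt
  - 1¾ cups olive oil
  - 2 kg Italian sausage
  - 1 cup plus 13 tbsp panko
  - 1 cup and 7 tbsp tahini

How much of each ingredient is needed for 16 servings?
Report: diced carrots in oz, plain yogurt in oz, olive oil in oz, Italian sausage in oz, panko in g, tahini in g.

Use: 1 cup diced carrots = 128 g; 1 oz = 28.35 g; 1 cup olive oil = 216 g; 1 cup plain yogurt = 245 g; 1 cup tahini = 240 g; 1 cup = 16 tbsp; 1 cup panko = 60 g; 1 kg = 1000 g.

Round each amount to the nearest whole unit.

Scaling factor: 16/10 = 8/5 = 1.6.
diced carrots: 0.75 cup × 8/5 × 128 g/cup ÷ 28.35 g/oz ≈ 5 oz
plain yogurt: 2.75 cup × 8/5 × 245 g/cup ÷ 28.35 g/oz ≈ 38 oz
olive oil: 1.75 cup × 8/5 × 216 g/cup ÷ 28.35 g/oz ≈ 21 oz
Italian sausage: 2 kg × 8/5 × 1000 g/kg ÷ 28.35 g/oz ≈ 113 oz
panko: (1 cup + 13 tbsp = 1.8125 cup) × 8/5 × 60 g/cup = 174 g
tahini: (1 cup + 7 tbsp = 1.4375 cup) × 8/5 × 240 g/cup = 552 g

diced carrots: 5 oz; plain yogurt: 38 oz; olive oil: 21 oz; Italian sausage: 113 oz; panko: 174 g; tahini: 552 g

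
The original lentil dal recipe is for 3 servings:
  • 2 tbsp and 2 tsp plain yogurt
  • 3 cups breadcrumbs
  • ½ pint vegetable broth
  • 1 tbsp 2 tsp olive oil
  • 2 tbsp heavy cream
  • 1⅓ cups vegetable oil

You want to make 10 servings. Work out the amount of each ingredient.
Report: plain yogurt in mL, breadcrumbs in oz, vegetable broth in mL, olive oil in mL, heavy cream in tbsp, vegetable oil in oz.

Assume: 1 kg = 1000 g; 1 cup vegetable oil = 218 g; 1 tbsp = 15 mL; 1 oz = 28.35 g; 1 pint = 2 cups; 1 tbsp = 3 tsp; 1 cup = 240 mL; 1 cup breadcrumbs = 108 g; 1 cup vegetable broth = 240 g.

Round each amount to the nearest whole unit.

plain yogurt: 133 mL; breadcrumbs: 38 oz; vegetable broth: 800 mL; olive oil: 83 mL; heavy cream: 7 tbsp; vegetable oil: 34 oz

Scaling factor: 10/3.
plain yogurt: (2 tbsp + 2 tsp = 8/3 tbsp) × 10/3 × 15 mL/tbsp ≈ 133 mL
breadcrumbs: 3 cup × 10/3 × 108 g/cup ÷ 28.35 g/oz ≈ 38 oz
vegetable broth: 0.5 pint × 10/3 × 2 cup/pint × 240 mL/cup = 800 mL
olive oil: (1 tbsp + 2 tsp = 5/3 tbsp) × 10/3 × 15 mL/tbsp ≈ 83 mL
heavy cream: 2 tbsp × 10/3 ≈ 7 tbsp
vegetable oil: 4/3 cup × 10/3 × 218 g/cup ÷ 28.35 g/oz ≈ 34 oz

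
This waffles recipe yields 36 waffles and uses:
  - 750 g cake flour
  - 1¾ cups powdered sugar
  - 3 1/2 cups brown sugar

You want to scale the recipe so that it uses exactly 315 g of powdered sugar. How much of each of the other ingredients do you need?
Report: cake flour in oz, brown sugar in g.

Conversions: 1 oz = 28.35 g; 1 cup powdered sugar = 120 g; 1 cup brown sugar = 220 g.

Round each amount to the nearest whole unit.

cake flour: 40 oz; brown sugar: 1155 g

The original recipe has 210 g of powdered sugar, so the scaling factor is 315 ÷ 210 = 3/2 = 1.5.
cake flour: 750 g × 3/2 ÷ 28.35 g/oz ≈ 40 oz
brown sugar: 3.5 cup × 3/2 × 220 g/cup = 1155 g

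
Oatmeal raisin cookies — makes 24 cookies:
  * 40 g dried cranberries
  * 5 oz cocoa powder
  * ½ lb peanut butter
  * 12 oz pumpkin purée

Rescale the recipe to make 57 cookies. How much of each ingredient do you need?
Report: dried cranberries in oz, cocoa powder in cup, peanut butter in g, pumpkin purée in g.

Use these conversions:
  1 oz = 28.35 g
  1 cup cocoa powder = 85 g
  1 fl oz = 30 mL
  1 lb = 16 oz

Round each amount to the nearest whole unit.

dried cranberries: 3 oz; cocoa powder: 4 cup; peanut butter: 539 g; pumpkin purée: 808 g

Scaling factor: 57/24 = 19/8 = 2.375.
dried cranberries: 40 g × 19/8 ÷ 28.35 g/oz ≈ 3 oz
cocoa powder: 5 oz × 19/8 × 28.35 g/oz ÷ 85 g/cup ≈ 4 cup
peanut butter: 0.5 lb × 19/8 × 16 oz/lb × 28.35 g/oz ≈ 539 g
pumpkin purée: 12 oz × 19/8 × 28.35 g/oz ≈ 808 g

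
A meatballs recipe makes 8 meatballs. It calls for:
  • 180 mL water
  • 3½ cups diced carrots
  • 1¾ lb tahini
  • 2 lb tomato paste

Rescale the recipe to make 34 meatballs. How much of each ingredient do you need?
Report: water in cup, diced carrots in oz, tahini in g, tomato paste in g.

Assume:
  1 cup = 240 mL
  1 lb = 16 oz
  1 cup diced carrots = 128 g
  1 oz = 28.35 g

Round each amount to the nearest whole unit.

water: 3 cup; diced carrots: 67 oz; tahini: 3374 g; tomato paste: 3856 g

Scaling factor: 34/8 = 17/4 = 4.25.
water: 180 mL × 17/4 ÷ 240 mL/cup ≈ 3 cup
diced carrots: 3.5 cup × 17/4 × 128 g/cup ÷ 28.35 g/oz ≈ 67 oz
tahini: 1.75 lb × 17/4 × 16 oz/lb × 28.35 g/oz ≈ 3374 g
tomato paste: 2 lb × 17/4 × 16 oz/lb × 28.35 g/oz ≈ 3856 g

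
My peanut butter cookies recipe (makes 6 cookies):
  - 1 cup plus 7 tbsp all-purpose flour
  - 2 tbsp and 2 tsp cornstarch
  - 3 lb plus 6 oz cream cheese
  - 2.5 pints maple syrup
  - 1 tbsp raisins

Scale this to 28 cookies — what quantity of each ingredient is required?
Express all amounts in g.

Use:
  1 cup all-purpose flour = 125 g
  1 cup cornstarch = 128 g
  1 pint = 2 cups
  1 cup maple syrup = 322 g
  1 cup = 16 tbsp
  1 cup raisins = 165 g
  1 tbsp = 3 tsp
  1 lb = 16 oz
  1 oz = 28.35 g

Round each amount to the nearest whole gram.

all-purpose flour: 839 g; cornstarch: 100 g; cream cheese: 7144 g; maple syrup: 7513 g; raisins: 48 g

Scaling factor: 28/6 = 14/3.
all-purpose flour: (1 cup + 7 tbsp = 1.4375 cup) × 14/3 × 125 g/cup ≈ 839 g
cornstarch: (2 tbsp + 2 tsp = 8/3 tbsp) × 14/3 ÷ 16 tbsp/cup × 128 g/cup ≈ 100 g
cream cheese: (3 lb + 6 oz = 3.375 lb) × 14/3 × 16 oz/lb × 28.35 g/oz ≈ 7144 g
maple syrup: 2.5 pint × 14/3 × 2 cup/pint × 322 g/cup ≈ 7513 g
raisins: 1 tbsp × 14/3 ÷ 16 tbsp/cup × 165 g/cup ≈ 48 g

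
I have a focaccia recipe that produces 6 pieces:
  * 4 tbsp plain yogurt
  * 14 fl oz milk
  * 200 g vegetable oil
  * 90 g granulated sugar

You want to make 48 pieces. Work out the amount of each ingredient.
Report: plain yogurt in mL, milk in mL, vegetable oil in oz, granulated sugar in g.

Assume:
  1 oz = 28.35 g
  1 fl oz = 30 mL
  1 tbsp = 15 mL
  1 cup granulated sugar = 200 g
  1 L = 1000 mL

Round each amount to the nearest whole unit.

Scaling factor: 48/6 = 8.
plain yogurt: 4 tbsp × 8 × 15 mL/tbsp = 480 mL
milk: 14 fl oz × 8 × 30 mL/fl oz = 3360 mL
vegetable oil: 200 g × 8 ÷ 28.35 g/oz ≈ 56 oz
granulated sugar: 90 g × 8 = 720 g

plain yogurt: 480 mL; milk: 3360 mL; vegetable oil: 56 oz; granulated sugar: 720 g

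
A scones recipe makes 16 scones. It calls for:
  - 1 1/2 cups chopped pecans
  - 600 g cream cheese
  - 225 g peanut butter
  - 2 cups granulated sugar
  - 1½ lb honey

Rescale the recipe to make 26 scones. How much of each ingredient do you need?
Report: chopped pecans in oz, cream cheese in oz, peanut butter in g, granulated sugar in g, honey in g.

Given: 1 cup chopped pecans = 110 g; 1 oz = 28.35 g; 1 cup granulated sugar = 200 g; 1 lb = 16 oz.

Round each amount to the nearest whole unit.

chopped pecans: 9 oz; cream cheese: 34 oz; peanut butter: 366 g; granulated sugar: 650 g; honey: 1106 g

Scaling factor: 26/16 = 13/8 = 1.625.
chopped pecans: 1.5 cup × 13/8 × 110 g/cup ÷ 28.35 g/oz ≈ 9 oz
cream cheese: 600 g × 13/8 ÷ 28.35 g/oz ≈ 34 oz
peanut butter: 225 g × 13/8 ≈ 366 g
granulated sugar: 2 cup × 13/8 × 200 g/cup = 650 g
honey: 1.5 lb × 13/8 × 16 oz/lb × 28.35 g/oz ≈ 1106 g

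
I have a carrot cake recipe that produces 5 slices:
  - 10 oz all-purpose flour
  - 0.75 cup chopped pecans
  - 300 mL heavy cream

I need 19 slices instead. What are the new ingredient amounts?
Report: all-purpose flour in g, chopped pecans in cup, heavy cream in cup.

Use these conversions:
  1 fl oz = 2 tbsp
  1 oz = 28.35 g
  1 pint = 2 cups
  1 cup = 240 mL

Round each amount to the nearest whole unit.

Scaling factor: 19/5 = 3.8.
all-purpose flour: 10 oz × 19/5 × 28.35 g/oz ≈ 1077 g
chopped pecans: 0.75 cup × 19/5 ≈ 3 cup
heavy cream: 300 mL × 19/5 ÷ 240 mL/cup ≈ 5 cup

all-purpose flour: 1077 g; chopped pecans: 3 cup; heavy cream: 5 cup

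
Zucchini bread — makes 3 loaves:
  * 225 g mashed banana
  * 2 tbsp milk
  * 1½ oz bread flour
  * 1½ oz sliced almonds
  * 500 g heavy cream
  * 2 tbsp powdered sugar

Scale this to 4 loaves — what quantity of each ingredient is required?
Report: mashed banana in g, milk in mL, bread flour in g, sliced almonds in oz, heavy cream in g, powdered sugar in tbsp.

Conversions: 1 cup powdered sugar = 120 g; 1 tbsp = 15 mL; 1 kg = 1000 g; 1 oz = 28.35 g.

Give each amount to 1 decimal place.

mashed banana: 300.0 g; milk: 40.0 mL; bread flour: 56.7 g; sliced almonds: 2.0 oz; heavy cream: 666.7 g; powdered sugar: 2.7 tbsp

Scaling factor: 4/3.
mashed banana: 225 g × 4/3 = 300.0 g
milk: 2 tbsp × 4/3 × 15 mL/tbsp = 40.0 mL
bread flour: 1.5 oz × 4/3 × 28.35 g/oz = 56.7 g
sliced almonds: 1.5 oz × 4/3 = 2.0 oz
heavy cream: 500 g × 4/3 ≈ 666.7 g
powdered sugar: 2 tbsp × 4/3 ≈ 2.7 tbsp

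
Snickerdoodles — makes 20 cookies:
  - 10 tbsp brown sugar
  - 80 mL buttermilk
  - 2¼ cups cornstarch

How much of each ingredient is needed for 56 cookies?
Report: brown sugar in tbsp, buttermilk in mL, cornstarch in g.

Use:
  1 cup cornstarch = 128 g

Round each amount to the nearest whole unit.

brown sugar: 28 tbsp; buttermilk: 224 mL; cornstarch: 806 g

Scaling factor: 56/20 = 14/5 = 2.8.
brown sugar: 10 tbsp × 14/5 = 28 tbsp
buttermilk: 80 mL × 14/5 = 224 mL
cornstarch: 2.25 cup × 14/5 × 128 g/cup ≈ 806 g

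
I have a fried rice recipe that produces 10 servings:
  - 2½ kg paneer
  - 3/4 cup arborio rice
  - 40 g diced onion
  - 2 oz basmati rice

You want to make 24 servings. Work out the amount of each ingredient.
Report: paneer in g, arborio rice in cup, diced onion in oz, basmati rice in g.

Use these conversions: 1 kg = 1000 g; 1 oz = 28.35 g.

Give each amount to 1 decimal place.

Scaling factor: 24/10 = 12/5 = 2.4.
paneer: 2.5 kg × 12/5 × 1000 g/kg = 6000.0 g
arborio rice: 0.75 cup × 12/5 = 1.8 cup
diced onion: 40 g × 12/5 ÷ 28.35 g/oz ≈ 3.4 oz
basmati rice: 2 oz × 12/5 × 28.35 g/oz ≈ 136.1 g

paneer: 6000.0 g; arborio rice: 1.8 cup; diced onion: 3.4 oz; basmati rice: 136.1 g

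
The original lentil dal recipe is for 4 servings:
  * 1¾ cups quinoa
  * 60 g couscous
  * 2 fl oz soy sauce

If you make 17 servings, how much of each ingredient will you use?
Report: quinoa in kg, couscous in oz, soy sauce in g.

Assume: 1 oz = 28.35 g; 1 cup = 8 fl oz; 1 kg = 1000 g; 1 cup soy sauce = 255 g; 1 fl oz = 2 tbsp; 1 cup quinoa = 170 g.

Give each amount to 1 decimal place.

Scaling factor: 17/4 = 4.25.
quinoa: 1.75 cup × 17/4 × 170 g/cup ÷ 1000 g/kg ≈ 1.3 kg
couscous: 60 g × 17/4 ÷ 28.35 g/oz ≈ 9.0 oz
soy sauce: 2 fl oz × 17/4 ÷ 8 fl oz/cup × 255 g/cup ≈ 270.9 g

quinoa: 1.3 kg; couscous: 9.0 oz; soy sauce: 270.9 g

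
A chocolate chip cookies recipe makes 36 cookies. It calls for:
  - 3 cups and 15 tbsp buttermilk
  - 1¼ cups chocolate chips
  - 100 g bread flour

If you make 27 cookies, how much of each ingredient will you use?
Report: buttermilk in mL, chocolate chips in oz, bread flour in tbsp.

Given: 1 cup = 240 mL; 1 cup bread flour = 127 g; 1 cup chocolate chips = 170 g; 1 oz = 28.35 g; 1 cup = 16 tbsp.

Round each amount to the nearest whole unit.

buttermilk: 709 mL; chocolate chips: 6 oz; bread flour: 9 tbsp

Scaling factor: 27/36 = 3/4 = 0.75.
buttermilk: (3 cup + 15 tbsp = 3.9375 cup) × 3/4 × 240 mL/cup ≈ 709 mL
chocolate chips: 1.25 cup × 3/4 × 170 g/cup ÷ 28.35 g/oz ≈ 6 oz
bread flour: 100 g × 3/4 ÷ 127 g/cup × 16 tbsp/cup ≈ 9 tbsp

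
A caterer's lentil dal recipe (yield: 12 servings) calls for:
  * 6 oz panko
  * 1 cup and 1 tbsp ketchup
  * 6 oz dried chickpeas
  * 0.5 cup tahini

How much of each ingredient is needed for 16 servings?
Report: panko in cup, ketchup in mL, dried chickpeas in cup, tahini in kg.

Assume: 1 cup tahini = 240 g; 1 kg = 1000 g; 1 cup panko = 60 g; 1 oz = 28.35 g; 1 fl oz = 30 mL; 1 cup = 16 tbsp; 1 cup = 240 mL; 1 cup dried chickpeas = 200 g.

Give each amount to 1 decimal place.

Scaling factor: 16/12 = 4/3.
panko: 6 oz × 4/3 × 28.35 g/oz ÷ 60 g/cup ≈ 3.8 cup
ketchup: (1 cup + 1 tbsp = 1.0625 cup) × 4/3 × 240 mL/cup = 340.0 mL
dried chickpeas: 6 oz × 4/3 × 28.35 g/oz ÷ 200 g/cup ≈ 1.1 cup
tahini: 0.5 cup × 4/3 × 240 g/cup ÷ 1000 g/kg ≈ 0.2 kg

panko: 3.8 cup; ketchup: 340.0 mL; dried chickpeas: 1.1 cup; tahini: 0.2 kg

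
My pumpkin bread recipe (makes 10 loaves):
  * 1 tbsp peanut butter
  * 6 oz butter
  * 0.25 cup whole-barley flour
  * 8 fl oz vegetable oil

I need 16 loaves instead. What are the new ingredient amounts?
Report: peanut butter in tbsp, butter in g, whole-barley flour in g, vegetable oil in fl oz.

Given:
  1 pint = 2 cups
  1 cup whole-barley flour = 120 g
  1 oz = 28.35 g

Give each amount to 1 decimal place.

peanut butter: 1.6 tbsp; butter: 272.2 g; whole-barley flour: 48.0 g; vegetable oil: 12.8 fl oz

Scaling factor: 16/10 = 8/5 = 1.6.
peanut butter: 1 tbsp × 8/5 = 1.6 tbsp
butter: 6 oz × 8/5 × 28.35 g/oz ≈ 272.2 g
whole-barley flour: 0.25 cup × 8/5 × 120 g/cup = 48.0 g
vegetable oil: 8 fl oz × 8/5 = 12.8 fl oz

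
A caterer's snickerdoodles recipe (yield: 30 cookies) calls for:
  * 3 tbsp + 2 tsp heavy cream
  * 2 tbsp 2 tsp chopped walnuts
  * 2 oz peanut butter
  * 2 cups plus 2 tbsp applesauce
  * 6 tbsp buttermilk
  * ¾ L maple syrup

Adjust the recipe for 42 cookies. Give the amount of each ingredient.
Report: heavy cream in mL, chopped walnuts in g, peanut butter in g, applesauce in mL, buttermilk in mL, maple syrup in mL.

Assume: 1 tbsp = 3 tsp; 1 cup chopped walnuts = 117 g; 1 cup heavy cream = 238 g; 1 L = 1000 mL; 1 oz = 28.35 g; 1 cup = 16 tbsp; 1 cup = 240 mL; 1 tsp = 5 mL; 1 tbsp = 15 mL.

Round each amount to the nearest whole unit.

heavy cream: 77 mL; chopped walnuts: 27 g; peanut butter: 79 g; applesauce: 714 mL; buttermilk: 126 mL; maple syrup: 1050 mL

Scaling factor: 42/30 = 7/5 = 1.4.
heavy cream: (3 tbsp + 2 tsp = 11/3 tbsp) × 7/5 × 15 mL/tbsp = 77 mL
chopped walnuts: (2 tbsp + 2 tsp = 8/3 tbsp) × 7/5 ÷ 16 tbsp/cup × 117 g/cup ≈ 27 g
peanut butter: 2 oz × 7/5 × 28.35 g/oz ≈ 79 g
applesauce: (2 cup + 2 tbsp = 2.125 cup) × 7/5 × 240 mL/cup = 714 mL
buttermilk: 6 tbsp × 7/5 × 15 mL/tbsp = 126 mL
maple syrup: 0.75 L × 7/5 × 1000 mL/L = 1050 mL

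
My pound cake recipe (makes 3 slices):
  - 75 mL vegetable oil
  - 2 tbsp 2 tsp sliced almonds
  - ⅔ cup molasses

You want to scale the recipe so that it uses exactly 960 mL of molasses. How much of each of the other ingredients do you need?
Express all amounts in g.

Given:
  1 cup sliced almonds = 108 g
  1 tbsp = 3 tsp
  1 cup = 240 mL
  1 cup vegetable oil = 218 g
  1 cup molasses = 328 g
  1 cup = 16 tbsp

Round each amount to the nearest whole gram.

The original recipe has 160 mL of molasses, so the scaling factor is 960 ÷ 160 = 6.
vegetable oil: 75 mL × 6 ÷ 240 mL/cup × 218 g/cup ≈ 409 g
sliced almonds: (2 tbsp + 2 tsp = 8/3 tbsp) × 6 ÷ 16 tbsp/cup × 108 g/cup = 108 g

vegetable oil: 409 g; sliced almonds: 108 g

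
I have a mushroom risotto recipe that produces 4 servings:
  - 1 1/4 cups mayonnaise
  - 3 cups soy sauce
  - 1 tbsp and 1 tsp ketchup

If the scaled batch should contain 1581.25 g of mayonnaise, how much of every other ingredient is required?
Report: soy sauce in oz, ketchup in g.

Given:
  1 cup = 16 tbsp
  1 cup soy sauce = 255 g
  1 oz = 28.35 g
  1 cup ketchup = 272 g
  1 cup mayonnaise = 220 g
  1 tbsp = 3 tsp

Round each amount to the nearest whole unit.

The original recipe has 275 g of mayonnaise, so the scaling factor is 1581.25 ÷ 275 = 23/4 = 5.75.
soy sauce: 3 cup × 23/4 × 255 g/cup ÷ 28.35 g/oz ≈ 155 oz
ketchup: (1 tbsp + 1 tsp = 4/3 tbsp) × 23/4 ÷ 16 tbsp/cup × 272 g/cup ≈ 130 g

soy sauce: 155 oz; ketchup: 130 g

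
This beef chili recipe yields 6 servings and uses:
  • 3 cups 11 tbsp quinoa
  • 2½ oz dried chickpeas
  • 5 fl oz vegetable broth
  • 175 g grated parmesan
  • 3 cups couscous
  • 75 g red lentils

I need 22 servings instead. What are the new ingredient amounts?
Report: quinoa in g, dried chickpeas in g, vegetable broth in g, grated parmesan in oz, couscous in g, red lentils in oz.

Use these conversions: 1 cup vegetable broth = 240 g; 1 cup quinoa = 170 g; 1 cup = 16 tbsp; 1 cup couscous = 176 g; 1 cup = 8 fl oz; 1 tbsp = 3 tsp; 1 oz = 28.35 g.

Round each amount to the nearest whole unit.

quinoa: 2299 g; dried chickpeas: 260 g; vegetable broth: 550 g; grated parmesan: 23 oz; couscous: 1936 g; red lentils: 10 oz

Scaling factor: 22/6 = 11/3.
quinoa: (3 cup + 11 tbsp = 3.6875 cup) × 11/3 × 170 g/cup ≈ 2299 g
dried chickpeas: 2.5 oz × 11/3 × 28.35 g/oz ≈ 260 g
vegetable broth: 5 fl oz × 11/3 ÷ 8 fl oz/cup × 240 g/cup = 550 g
grated parmesan: 175 g × 11/3 ÷ 28.35 g/oz ≈ 23 oz
couscous: 3 cup × 11/3 × 176 g/cup = 1936 g
red lentils: 75 g × 11/3 ÷ 28.35 g/oz ≈ 10 oz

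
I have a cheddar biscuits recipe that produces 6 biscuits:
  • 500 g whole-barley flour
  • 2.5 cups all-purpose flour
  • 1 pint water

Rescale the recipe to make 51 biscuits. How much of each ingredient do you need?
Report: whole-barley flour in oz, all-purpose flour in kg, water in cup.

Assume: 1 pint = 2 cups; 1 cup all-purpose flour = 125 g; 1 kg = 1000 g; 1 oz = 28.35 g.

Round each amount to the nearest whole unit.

Scaling factor: 51/6 = 17/2 = 8.5.
whole-barley flour: 500 g × 17/2 ÷ 28.35 g/oz ≈ 150 oz
all-purpose flour: 2.5 cup × 17/2 × 125 g/cup ÷ 1000 g/kg ≈ 3 kg
water: 1 pint × 17/2 × 2 cup/pint = 17 cup

whole-barley flour: 150 oz; all-purpose flour: 3 kg; water: 17 cup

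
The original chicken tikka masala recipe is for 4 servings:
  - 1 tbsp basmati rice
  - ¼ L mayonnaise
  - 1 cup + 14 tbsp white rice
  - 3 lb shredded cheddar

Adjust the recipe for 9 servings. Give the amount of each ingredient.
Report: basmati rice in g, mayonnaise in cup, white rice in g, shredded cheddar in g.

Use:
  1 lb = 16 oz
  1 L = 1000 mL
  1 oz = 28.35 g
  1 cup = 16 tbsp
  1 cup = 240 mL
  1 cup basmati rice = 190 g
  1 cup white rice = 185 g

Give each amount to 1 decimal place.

Scaling factor: 9/4 = 2.25.
basmati rice: 1 tbsp × 9/4 ÷ 16 tbsp/cup × 190 g/cup ≈ 26.7 g
mayonnaise: 0.25 L × 9/4 × 1000 mL/L ÷ 240 mL/cup ≈ 2.3 cup
white rice: (1 cup + 14 tbsp = 1.875 cup) × 9/4 × 185 g/cup ≈ 780.5 g
shredded cheddar: 3 lb × 9/4 × 16 oz/lb × 28.35 g/oz = 3061.8 g

basmati rice: 26.7 g; mayonnaise: 2.3 cup; white rice: 780.5 g; shredded cheddar: 3061.8 g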